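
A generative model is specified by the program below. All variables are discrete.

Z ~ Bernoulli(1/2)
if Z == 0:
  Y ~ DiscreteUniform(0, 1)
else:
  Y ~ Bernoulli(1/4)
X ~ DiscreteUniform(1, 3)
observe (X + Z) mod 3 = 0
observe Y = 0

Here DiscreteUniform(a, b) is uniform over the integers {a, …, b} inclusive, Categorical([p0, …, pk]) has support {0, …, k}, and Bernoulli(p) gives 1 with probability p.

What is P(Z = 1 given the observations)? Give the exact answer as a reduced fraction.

P(Z = 1 | obs) = 3/5

Enumerate traces; 2 have nonzero weight after conditioning:
  (Z=0, Y=0, X=3) weight 1/12
  (Z=1, Y=0, X=2) weight 1/8
Group by Z:
  weight(Z=0) = 1/12
  weight(Z=1) = 1/8
Total weight = 1/12 + 1/8 = 5/24
P(Z=0 | obs) = 1/12 / 5/24 = 2/5
P(Z=1 | obs) = 1/8 / 5/24 = 3/5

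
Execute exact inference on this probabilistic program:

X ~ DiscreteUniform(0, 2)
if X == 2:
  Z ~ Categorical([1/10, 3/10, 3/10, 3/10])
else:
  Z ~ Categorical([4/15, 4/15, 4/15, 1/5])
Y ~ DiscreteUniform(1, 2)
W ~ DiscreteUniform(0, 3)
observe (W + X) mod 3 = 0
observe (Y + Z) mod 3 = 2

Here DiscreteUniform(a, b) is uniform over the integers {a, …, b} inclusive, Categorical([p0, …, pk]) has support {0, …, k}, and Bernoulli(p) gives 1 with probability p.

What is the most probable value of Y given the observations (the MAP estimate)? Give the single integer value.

argmax_v P(Y = v | obs) = 2

Enumerate traces; 12 have nonzero weight after conditioning:
  (X=0, Z=0, Y=2, W=0) weight 1/90
  (X=0, Z=0, Y=2, W=3) weight 1/90
  (X=0, Z=1, Y=1, W=0) weight 1/90
  (X=0, Z=1, Y=1, W=3) weight 1/90
  (X=0, Z=3, Y=2, W=0) weight 1/120
  (X=0, Z=3, Y=2, W=3) weight 1/120
  (X=1, Z=0, Y=2, W=2) weight 1/90
  (X=1, Z=1, Y=1, W=2) weight 1/90
  … 4 more
Group by Y:
  weight(Y=1) = 11/240
  weight(Y=2) = 3/40
Total weight = 11/240 + 3/40 = 29/240
P(Y=1 | obs) = 11/240 / 29/240 = 11/29
P(Y=2 | obs) = 3/40 / 29/240 = 18/29
argmax = 2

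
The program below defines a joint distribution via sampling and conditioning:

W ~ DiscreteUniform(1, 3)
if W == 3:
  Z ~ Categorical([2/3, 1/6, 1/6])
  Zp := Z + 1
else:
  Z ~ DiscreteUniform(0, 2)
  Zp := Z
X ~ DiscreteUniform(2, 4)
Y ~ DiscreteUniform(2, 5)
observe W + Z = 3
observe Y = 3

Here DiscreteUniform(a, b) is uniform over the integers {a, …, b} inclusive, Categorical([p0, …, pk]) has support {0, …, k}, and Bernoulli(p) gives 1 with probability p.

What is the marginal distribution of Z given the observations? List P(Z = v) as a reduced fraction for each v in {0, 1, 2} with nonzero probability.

P(Z=0) = 1/2, P(Z=1) = 1/4, P(Z=2) = 1/4

Enumerate traces; 9 have nonzero weight after conditioning:
  (W=1, Z=2, X=2, Y=3) weight 1/108
  (W=1, Z=2, X=3, Y=3) weight 1/108
  (W=1, Z=2, X=4, Y=3) weight 1/108
  (W=2, Z=1, X=2, Y=3) weight 1/108
  (W=2, Z=1, X=3, Y=3) weight 1/108
  (W=2, Z=1, X=4, Y=3) weight 1/108
  (W=3, Z=0, X=2, Y=3) weight 1/54
  (W=3, Z=0, X=3, Y=3) weight 1/54
  … 1 more
Group by Z:
  weight(Z=0) = 1/18
  weight(Z=1) = 1/36
  weight(Z=2) = 1/36
Total weight = 1/18 + 1/36 + 1/36 = 1/9
P(Z=0 | obs) = 1/18 / 1/9 = 1/2
P(Z=1 | obs) = 1/36 / 1/9 = 1/4
P(Z=2 | obs) = 1/36 / 1/9 = 1/4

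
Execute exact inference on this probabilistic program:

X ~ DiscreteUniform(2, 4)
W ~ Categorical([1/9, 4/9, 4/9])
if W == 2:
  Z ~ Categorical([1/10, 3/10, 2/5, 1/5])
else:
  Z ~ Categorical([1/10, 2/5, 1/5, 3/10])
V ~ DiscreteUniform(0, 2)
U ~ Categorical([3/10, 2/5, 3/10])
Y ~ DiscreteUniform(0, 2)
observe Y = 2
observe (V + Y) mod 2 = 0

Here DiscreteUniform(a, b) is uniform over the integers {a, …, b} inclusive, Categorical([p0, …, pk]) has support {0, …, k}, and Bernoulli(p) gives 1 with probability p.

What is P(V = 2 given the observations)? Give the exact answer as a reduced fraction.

Enumerate traces; 216 have nonzero weight after conditioning:
  (X=2, W=0, Z=0, V=0, U=0, Y=2) weight 1/8100
  (X=2, W=0, Z=0, V=0, U=1, Y=2) weight 1/6075
  (X=2, W=0, Z=0, V=0, U=2, Y=2) weight 1/8100
  (X=2, W=0, Z=0, V=2, U=0, Y=2) weight 1/8100
  (X=2, W=0, Z=0, V=2, U=1, Y=2) weight 1/6075
  (X=2, W=0, Z=0, V=2, U=2, Y=2) weight 1/8100
  (X=2, W=0, Z=1, V=0, U=0, Y=2) weight 1/2025
  (X=2, W=0, Z=1, V=0, U=1, Y=2) weight 4/6075
  … 208 more
Group by V:
  weight(V=0) = 1/9
  weight(V=2) = 1/9
Total weight = 1/9 + 1/9 = 2/9
P(V=0 | obs) = 1/9 / 2/9 = 1/2
P(V=2 | obs) = 1/9 / 2/9 = 1/2

P(V = 2 | obs) = 1/2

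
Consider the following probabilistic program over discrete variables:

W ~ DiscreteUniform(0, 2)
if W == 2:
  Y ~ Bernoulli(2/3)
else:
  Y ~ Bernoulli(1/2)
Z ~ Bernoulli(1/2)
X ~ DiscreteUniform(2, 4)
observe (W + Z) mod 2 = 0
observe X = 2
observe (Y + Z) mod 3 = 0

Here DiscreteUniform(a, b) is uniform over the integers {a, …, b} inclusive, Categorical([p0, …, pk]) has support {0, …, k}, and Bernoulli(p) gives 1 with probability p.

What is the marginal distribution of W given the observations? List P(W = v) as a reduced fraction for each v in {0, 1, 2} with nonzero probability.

P(W=0) = 3/5, P(W=2) = 2/5

Enumerate traces; 2 have nonzero weight after conditioning:
  (W=0, Y=0, Z=0, X=2) weight 1/36
  (W=2, Y=0, Z=0, X=2) weight 1/54
Group by W:
  weight(W=0) = 1/36
  weight(W=2) = 1/54
Total weight = 1/36 + 1/54 = 5/108
P(W=0 | obs) = 1/36 / 5/108 = 3/5
P(W=2 | obs) = 1/54 / 5/108 = 2/5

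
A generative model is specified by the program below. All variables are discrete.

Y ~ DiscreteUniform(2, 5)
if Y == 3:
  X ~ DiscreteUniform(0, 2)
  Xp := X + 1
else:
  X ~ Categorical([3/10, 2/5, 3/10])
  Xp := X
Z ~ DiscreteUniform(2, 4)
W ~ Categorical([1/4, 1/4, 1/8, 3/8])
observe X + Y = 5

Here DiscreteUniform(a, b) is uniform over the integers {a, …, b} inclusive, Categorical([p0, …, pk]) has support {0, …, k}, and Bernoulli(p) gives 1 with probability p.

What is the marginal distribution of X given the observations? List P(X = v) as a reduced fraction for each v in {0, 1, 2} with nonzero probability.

Enumerate traces; 36 have nonzero weight after conditioning:
  (Y=3, X=2, Z=2, W=0) weight 1/144
  (Y=3, X=2, Z=2, W=1) weight 1/144
  (Y=3, X=2, Z=2, W=2) weight 1/288
  (Y=3, X=2, Z=2, W=3) weight 1/96
  (Y=3, X=2, Z=3, W=0) weight 1/144
  (Y=3, X=2, Z=3, W=1) weight 1/144
  (Y=3, X=2, Z=3, W=2) weight 1/288
  (Y=3, X=2, Z=3, W=3) weight 1/96
  (Y=4, X=1, Z=2, W=0) weight 1/120
  (Y=5, X=0, Z=2, W=0) weight 1/160
  … 26 more
Group by X:
  weight(X=0) = 3/40
  weight(X=1) = 1/10
  weight(X=2) = 1/12
Total weight = 3/40 + 1/10 + 1/12 = 31/120
P(X=0 | obs) = 3/40 / 31/120 = 9/31
P(X=1 | obs) = 1/10 / 31/120 = 12/31
P(X=2 | obs) = 1/12 / 31/120 = 10/31

P(X=0) = 9/31, P(X=1) = 12/31, P(X=2) = 10/31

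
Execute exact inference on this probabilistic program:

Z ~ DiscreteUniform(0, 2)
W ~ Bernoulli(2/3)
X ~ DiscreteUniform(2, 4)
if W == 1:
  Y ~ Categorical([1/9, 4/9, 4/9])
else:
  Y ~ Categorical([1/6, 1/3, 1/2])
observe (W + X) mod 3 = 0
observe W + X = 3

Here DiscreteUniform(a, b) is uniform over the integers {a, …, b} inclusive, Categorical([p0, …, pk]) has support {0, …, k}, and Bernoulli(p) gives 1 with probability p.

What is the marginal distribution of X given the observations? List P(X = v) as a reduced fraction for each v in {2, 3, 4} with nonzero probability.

Enumerate traces; 18 have nonzero weight after conditioning:
  (Z=0, W=0, X=3, Y=0) weight 1/162
  (Z=0, W=0, X=3, Y=1) weight 1/81
  (Z=0, W=0, X=3, Y=2) weight 1/54
  (Z=0, W=1, X=2, Y=0) weight 2/243
  (Z=0, W=1, X=2, Y=1) weight 8/243
  (Z=0, W=1, X=2, Y=2) weight 8/243
  (Z=1, W=0, X=3, Y=0) weight 1/162
  (Z=1, W=0, X=3, Y=1) weight 1/81
  … 10 more
Group by X:
  weight(X=2) = 2/9
  weight(X=3) = 1/9
Total weight = 2/9 + 1/9 = 1/3
P(X=2 | obs) = 2/9 / 1/3 = 2/3
P(X=3 | obs) = 1/9 / 1/3 = 1/3

P(X=2) = 2/3, P(X=3) = 1/3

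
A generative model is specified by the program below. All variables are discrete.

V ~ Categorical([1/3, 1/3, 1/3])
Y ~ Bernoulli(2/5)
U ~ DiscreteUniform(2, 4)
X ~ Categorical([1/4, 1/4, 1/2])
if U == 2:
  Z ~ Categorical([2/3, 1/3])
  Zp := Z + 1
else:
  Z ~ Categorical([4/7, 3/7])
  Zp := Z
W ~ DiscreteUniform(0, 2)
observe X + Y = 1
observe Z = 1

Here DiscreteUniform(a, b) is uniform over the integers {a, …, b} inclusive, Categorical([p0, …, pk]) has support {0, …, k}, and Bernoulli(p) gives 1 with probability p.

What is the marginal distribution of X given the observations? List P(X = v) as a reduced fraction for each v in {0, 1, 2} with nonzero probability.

P(X=0) = 2/5, P(X=1) = 3/5

Enumerate traces; 54 have nonzero weight after conditioning:
  (V=0, Y=0, U=2, X=1, Z=1, W=0) weight 1/540
  (V=0, Y=0, U=2, X=1, Z=1, W=1) weight 1/540
  (V=0, Y=0, U=2, X=1, Z=1, W=2) weight 1/540
  (V=0, Y=0, U=3, X=1, Z=1, W=0) weight 1/420
  (V=0, Y=0, U=3, X=1, Z=1, W=1) weight 1/420
  (V=0, Y=0, U=3, X=1, Z=1, W=2) weight 1/420
  (V=0, Y=0, U=4, X=1, Z=1, W=0) weight 1/420
  (V=0, Y=0, U=4, X=1, Z=1, W=1) weight 1/420
  (V=0, Y=1, U=2, X=0, Z=1, W=0) weight 1/810
  … 45 more
Group by X:
  weight(X=0) = 5/126
  weight(X=1) = 5/84
Total weight = 5/126 + 5/84 = 25/252
P(X=0 | obs) = 5/126 / 25/252 = 2/5
P(X=1 | obs) = 5/84 / 25/252 = 3/5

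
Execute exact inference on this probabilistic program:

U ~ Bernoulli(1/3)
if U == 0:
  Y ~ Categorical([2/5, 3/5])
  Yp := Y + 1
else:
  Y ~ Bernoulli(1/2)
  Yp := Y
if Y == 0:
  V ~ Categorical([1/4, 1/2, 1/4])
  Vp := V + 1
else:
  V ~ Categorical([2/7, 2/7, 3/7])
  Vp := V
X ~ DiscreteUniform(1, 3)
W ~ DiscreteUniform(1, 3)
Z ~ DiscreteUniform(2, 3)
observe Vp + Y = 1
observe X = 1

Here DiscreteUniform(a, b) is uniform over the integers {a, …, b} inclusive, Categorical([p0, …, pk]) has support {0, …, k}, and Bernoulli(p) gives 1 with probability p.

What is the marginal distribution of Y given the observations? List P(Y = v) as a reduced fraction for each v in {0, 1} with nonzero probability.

Enumerate traces; 24 have nonzero weight after conditioning:
  (U=0, Y=0, V=0, X=1, W=1, Z=2) weight 1/270
  (U=0, Y=0, V=0, X=1, W=1, Z=3) weight 1/270
  (U=0, Y=0, V=0, X=1, W=2, Z=2) weight 1/270
  (U=0, Y=0, V=0, X=1, W=2, Z=3) weight 1/270
  (U=0, Y=0, V=0, X=1, W=3, Z=2) weight 1/270
  (U=0, Y=0, V=0, X=1, W=3, Z=3) weight 1/270
  (U=0, Y=1, V=0, X=1, W=1, Z=2) weight 2/315
  (U=0, Y=1, V=0, X=1, W=1, Z=3) weight 2/315
  … 16 more
Group by Y:
  weight(Y=0) = 13/360
  weight(Y=1) = 17/315
Total weight = 13/360 + 17/315 = 227/2520
P(Y=0 | obs) = 13/360 / 227/2520 = 91/227
P(Y=1 | obs) = 17/315 / 227/2520 = 136/227

P(Y=0) = 91/227, P(Y=1) = 136/227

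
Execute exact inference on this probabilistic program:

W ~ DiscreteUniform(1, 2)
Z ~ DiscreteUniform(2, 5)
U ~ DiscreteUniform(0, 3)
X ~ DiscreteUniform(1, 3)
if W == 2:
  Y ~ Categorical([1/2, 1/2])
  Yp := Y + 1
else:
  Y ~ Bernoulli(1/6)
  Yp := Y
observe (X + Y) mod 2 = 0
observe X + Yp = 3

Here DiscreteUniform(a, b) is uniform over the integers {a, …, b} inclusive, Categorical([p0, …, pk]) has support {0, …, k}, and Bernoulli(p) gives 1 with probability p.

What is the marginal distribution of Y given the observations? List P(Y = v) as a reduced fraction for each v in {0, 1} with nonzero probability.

Enumerate traces; 32 have nonzero weight after conditioning:
  (W=2, Z=2, U=0, X=1, Y=1) weight 1/192
  (W=2, Z=2, U=0, X=2, Y=0) weight 1/192
  (W=2, Z=2, U=1, X=1, Y=1) weight 1/192
  (W=2, Z=2, U=1, X=2, Y=0) weight 1/192
  (W=2, Z=2, U=2, X=1, Y=1) weight 1/192
  (W=2, Z=2, U=2, X=2, Y=0) weight 1/192
  (W=2, Z=2, U=3, X=1, Y=1) weight 1/192
  (W=2, Z=2, U=3, X=2, Y=0) weight 1/192
  … 24 more
Group by Y:
  weight(Y=0) = 1/12
  weight(Y=1) = 1/12
Total weight = 1/12 + 1/12 = 1/6
P(Y=0 | obs) = 1/12 / 1/6 = 1/2
P(Y=1 | obs) = 1/12 / 1/6 = 1/2

P(Y=0) = 1/2, P(Y=1) = 1/2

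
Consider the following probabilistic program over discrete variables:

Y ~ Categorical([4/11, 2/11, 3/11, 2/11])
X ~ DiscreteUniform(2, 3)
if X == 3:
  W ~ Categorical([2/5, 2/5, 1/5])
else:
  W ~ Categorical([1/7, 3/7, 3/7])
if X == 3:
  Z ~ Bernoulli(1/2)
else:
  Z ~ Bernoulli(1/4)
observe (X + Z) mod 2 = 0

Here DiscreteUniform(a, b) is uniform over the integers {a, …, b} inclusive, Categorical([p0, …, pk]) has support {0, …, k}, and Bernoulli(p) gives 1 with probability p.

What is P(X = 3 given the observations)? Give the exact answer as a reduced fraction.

Enumerate traces; 24 have nonzero weight after conditioning:
  (Y=0, X=2, W=0, Z=0) weight 3/154
  (Y=0, X=2, W=1, Z=0) weight 9/154
  (Y=0, X=2, W=2, Z=0) weight 9/154
  (Y=0, X=3, W=0, Z=1) weight 2/55
  (Y=0, X=3, W=1, Z=1) weight 2/55
  (Y=0, X=3, W=2, Z=1) weight 1/55
  (Y=1, X=2, W=0, Z=0) weight 3/308
  (Y=1, X=2, W=1, Z=0) weight 9/308
  … 16 more
Group by X:
  weight(X=2) = 3/8
  weight(X=3) = 1/4
Total weight = 3/8 + 1/4 = 5/8
P(X=2 | obs) = 3/8 / 5/8 = 3/5
P(X=3 | obs) = 1/4 / 5/8 = 2/5

P(X = 3 | obs) = 2/5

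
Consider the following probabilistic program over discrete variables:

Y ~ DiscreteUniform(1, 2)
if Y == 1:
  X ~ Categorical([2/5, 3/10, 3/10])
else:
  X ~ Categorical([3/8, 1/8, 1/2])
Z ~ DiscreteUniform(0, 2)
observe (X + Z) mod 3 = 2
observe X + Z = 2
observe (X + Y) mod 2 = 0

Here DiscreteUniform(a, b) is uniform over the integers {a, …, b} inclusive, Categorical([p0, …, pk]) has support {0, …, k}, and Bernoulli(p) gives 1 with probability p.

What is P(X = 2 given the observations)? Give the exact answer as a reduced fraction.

Enumerate traces; 3 have nonzero weight after conditioning:
  (Y=1, X=1, Z=1) weight 1/20
  (Y=2, X=0, Z=2) weight 1/16
  (Y=2, X=2, Z=0) weight 1/12
Group by X:
  weight(X=0) = 1/16
  weight(X=1) = 1/20
  weight(X=2) = 1/12
Total weight = 1/16 + 1/20 + 1/12 = 47/240
P(X=0 | obs) = 1/16 / 47/240 = 15/47
P(X=1 | obs) = 1/20 / 47/240 = 12/47
P(X=2 | obs) = 1/12 / 47/240 = 20/47

P(X = 2 | obs) = 20/47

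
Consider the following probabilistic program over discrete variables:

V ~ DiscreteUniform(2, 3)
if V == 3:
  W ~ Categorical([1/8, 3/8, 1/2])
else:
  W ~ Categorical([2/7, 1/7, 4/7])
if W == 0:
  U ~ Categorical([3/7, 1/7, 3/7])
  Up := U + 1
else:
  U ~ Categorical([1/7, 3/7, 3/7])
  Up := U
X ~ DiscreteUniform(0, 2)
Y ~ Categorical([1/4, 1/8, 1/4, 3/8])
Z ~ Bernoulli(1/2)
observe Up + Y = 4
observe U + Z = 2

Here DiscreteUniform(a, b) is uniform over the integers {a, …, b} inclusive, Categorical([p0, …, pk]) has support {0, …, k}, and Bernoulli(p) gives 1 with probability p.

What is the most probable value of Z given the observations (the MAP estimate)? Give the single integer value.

Enumerate traces; 36 have nonzero weight after conditioning:
  (V=2, W=0, U=1, X=0, Y=2, Z=1) weight 1/1176
  (V=2, W=0, U=1, X=1, Y=2, Z=1) weight 1/1176
  (V=2, W=0, U=1, X=2, Y=2, Z=1) weight 1/1176
  (V=2, W=0, U=2, X=0, Y=1, Z=0) weight 1/784
  (V=2, W=0, U=2, X=1, Y=1, Z=0) weight 1/784
  (V=2, W=0, U=2, X=2, Y=1, Z=0) weight 1/784
  (V=2, W=1, U=1, X=0, Y=3, Z=1) weight 3/1568
  (V=2, W=1, U=1, X=1, Y=3, Z=1) weight 3/1568
  … 28 more
Group by Z:
  weight(Z=0) = 603/12544
  weight(Z=1) = 121/1792
Total weight = 603/12544 + 121/1792 = 725/6272
P(Z=0 | obs) = 603/12544 / 725/6272 = 603/1450
P(Z=1 | obs) = 121/1792 / 725/6272 = 847/1450
argmax = 1

argmax_v P(Z = v | obs) = 1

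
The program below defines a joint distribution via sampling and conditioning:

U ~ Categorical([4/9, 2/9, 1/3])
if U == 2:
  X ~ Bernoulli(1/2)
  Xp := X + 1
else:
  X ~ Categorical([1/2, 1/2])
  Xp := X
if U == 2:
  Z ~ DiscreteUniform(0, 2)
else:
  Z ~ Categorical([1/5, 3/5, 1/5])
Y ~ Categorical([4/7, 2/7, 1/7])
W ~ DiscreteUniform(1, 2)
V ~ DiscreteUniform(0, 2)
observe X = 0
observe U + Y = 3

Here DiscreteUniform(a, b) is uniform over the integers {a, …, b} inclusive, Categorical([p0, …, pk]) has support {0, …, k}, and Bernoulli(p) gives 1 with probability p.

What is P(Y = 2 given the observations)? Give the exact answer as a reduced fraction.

P(Y = 2 | obs) = 1/4

Enumerate traces; 36 have nonzero weight after conditioning:
  (U=1, X=0, Z=0, Y=2, W=1, V=0) weight 1/1890
  (U=1, X=0, Z=0, Y=2, W=1, V=1) weight 1/1890
  (U=1, X=0, Z=0, Y=2, W=1, V=2) weight 1/1890
  (U=1, X=0, Z=0, Y=2, W=2, V=0) weight 1/1890
  (U=1, X=0, Z=0, Y=2, W=2, V=1) weight 1/1890
  (U=1, X=0, Z=0, Y=2, W=2, V=2) weight 1/1890
  (U=1, X=0, Z=1, Y=2, W=1, V=0) weight 1/630
  (U=1, X=0, Z=1, Y=2, W=1, V=1) weight 1/630
  (U=2, X=0, Z=0, Y=1, W=1, V=0) weight 1/378
  … 27 more
Group by Y:
  weight(Y=1) = 1/21
  weight(Y=2) = 1/63
Total weight = 1/21 + 1/63 = 4/63
P(Y=1 | obs) = 1/21 / 4/63 = 3/4
P(Y=2 | obs) = 1/63 / 4/63 = 1/4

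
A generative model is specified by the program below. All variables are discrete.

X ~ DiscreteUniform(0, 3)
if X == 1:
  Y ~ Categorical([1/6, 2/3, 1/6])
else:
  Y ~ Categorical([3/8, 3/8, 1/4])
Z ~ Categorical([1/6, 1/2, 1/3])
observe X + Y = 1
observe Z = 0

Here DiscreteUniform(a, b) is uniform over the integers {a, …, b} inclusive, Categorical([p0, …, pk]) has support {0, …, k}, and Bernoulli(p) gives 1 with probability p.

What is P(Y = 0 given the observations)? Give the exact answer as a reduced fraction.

Enumerate traces; 2 have nonzero weight after conditioning:
  (X=0, Y=1, Z=0) weight 1/64
  (X=1, Y=0, Z=0) weight 1/144
Group by Y:
  weight(Y=0) = 1/144
  weight(Y=1) = 1/64
Total weight = 1/144 + 1/64 = 13/576
P(Y=0 | obs) = 1/144 / 13/576 = 4/13
P(Y=1 | obs) = 1/64 / 13/576 = 9/13

P(Y = 0 | obs) = 4/13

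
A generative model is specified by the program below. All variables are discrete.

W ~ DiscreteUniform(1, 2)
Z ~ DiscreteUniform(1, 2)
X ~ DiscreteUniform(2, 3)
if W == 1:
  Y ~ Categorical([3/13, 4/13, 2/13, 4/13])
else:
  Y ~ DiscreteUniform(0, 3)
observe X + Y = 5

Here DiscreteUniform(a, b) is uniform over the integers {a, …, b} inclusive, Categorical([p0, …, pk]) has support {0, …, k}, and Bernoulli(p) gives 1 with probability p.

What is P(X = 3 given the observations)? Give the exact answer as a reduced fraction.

P(X = 3 | obs) = 21/50

Enumerate traces; 8 have nonzero weight after conditioning:
  (W=1, Z=1, X=2, Y=3) weight 1/26
  (W=1, Z=1, X=3, Y=2) weight 1/52
  (W=1, Z=2, X=2, Y=3) weight 1/26
  (W=1, Z=2, X=3, Y=2) weight 1/52
  (W=2, Z=1, X=2, Y=3) weight 1/32
  (W=2, Z=1, X=3, Y=2) weight 1/32
  (W=2, Z=2, X=2, Y=3) weight 1/32
  (W=2, Z=2, X=3, Y=2) weight 1/32
Group by X:
  weight(X=2) = 29/208
  weight(X=3) = 21/208
Total weight = 29/208 + 21/208 = 25/104
P(X=2 | obs) = 29/208 / 25/104 = 29/50
P(X=3 | obs) = 21/208 / 25/104 = 21/50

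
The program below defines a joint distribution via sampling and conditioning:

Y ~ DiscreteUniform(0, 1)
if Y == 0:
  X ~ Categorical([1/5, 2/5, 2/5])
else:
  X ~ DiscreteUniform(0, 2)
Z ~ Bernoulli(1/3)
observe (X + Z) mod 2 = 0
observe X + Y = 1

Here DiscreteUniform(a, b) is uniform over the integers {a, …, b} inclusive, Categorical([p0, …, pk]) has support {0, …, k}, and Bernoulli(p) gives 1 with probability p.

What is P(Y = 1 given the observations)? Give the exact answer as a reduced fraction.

P(Y = 1 | obs) = 5/8

Enumerate traces; 2 have nonzero weight after conditioning:
  (Y=0, X=1, Z=1) weight 1/15
  (Y=1, X=0, Z=0) weight 1/9
Group by Y:
  weight(Y=0) = 1/15
  weight(Y=1) = 1/9
Total weight = 1/15 + 1/9 = 8/45
P(Y=0 | obs) = 1/15 / 8/45 = 3/8
P(Y=1 | obs) = 1/9 / 8/45 = 5/8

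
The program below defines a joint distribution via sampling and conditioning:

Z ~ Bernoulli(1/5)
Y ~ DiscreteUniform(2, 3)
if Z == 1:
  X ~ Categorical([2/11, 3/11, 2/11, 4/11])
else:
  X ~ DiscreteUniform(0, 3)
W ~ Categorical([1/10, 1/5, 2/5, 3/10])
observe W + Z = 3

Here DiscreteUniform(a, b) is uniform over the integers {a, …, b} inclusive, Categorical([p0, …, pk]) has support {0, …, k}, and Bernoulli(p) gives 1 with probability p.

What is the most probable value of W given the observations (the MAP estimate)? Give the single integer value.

argmax_v P(W = v | obs) = 3

Enumerate traces; 16 have nonzero weight after conditioning:
  (Z=0, Y=2, X=0, W=3) weight 3/100
  (Z=0, Y=2, X=1, W=3) weight 3/100
  (Z=0, Y=2, X=2, W=3) weight 3/100
  (Z=0, Y=2, X=3, W=3) weight 3/100
  (Z=0, Y=3, X=0, W=3) weight 3/100
  (Z=0, Y=3, X=1, W=3) weight 3/100
  (Z=0, Y=3, X=2, W=3) weight 3/100
  (Z=0, Y=3, X=3, W=3) weight 3/100
  (Z=1, Y=2, X=0, W=2) weight 2/275
  … 7 more
Group by W:
  weight(W=2) = 2/25
  weight(W=3) = 6/25
Total weight = 2/25 + 6/25 = 8/25
P(W=2 | obs) = 2/25 / 8/25 = 1/4
P(W=3 | obs) = 6/25 / 8/25 = 3/4
argmax = 3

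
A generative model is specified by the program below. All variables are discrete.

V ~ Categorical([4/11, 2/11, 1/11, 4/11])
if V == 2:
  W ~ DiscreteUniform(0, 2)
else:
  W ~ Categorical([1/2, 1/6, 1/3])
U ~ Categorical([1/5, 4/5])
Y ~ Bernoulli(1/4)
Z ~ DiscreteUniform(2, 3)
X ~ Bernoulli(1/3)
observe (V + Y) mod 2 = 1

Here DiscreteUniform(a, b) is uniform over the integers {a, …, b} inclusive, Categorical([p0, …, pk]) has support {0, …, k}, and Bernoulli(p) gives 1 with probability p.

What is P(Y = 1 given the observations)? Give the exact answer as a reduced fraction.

Enumerate traces; 96 have nonzero weight after conditioning:
  (V=0, W=0, U=0, Y=1, Z=2, X=0) weight 1/330
  (V=0, W=0, U=0, Y=1, Z=2, X=1) weight 1/660
  (V=0, W=0, U=0, Y=1, Z=3, X=0) weight 1/330
  (V=0, W=0, U=0, Y=1, Z=3, X=1) weight 1/660
  (V=0, W=0, U=1, Y=1, Z=2, X=0) weight 2/165
  (V=0, W=0, U=1, Y=1, Z=2, X=1) weight 1/165
  (V=0, W=0, U=1, Y=1, Z=3, X=0) weight 2/165
  (V=0, W=0, U=1, Y=1, Z=3, X=1) weight 1/165
  (V=1, W=0, U=0, Y=0, Z=2, X=0) weight 1/220
  … 87 more
Group by Y:
  weight(Y=0) = 9/22
  weight(Y=1) = 5/44
Total weight = 9/22 + 5/44 = 23/44
P(Y=0 | obs) = 9/22 / 23/44 = 18/23
P(Y=1 | obs) = 5/44 / 23/44 = 5/23

P(Y = 1 | obs) = 5/23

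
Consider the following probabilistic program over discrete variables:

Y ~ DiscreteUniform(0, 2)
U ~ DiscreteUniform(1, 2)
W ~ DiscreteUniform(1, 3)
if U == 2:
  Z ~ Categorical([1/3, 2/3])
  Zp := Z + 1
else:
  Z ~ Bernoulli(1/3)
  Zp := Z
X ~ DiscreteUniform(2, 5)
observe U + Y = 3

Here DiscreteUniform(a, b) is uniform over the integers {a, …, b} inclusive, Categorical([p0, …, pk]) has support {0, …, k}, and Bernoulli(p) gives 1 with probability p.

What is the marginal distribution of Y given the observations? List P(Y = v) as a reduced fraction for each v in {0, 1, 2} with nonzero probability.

P(Y=1) = 1/2, P(Y=2) = 1/2

Enumerate traces; 48 have nonzero weight after conditioning:
  (Y=1, U=2, W=1, Z=0, X=2) weight 1/216
  (Y=1, U=2, W=1, Z=0, X=3) weight 1/216
  (Y=1, U=2, W=1, Z=0, X=4) weight 1/216
  (Y=1, U=2, W=1, Z=0, X=5) weight 1/216
  (Y=1, U=2, W=1, Z=1, X=2) weight 1/108
  (Y=1, U=2, W=1, Z=1, X=3) weight 1/108
  (Y=1, U=2, W=1, Z=1, X=4) weight 1/108
  (Y=1, U=2, W=1, Z=1, X=5) weight 1/108
  (Y=2, U=1, W=1, Z=0, X=2) weight 1/108
  … 39 more
Group by Y:
  weight(Y=1) = 1/6
  weight(Y=2) = 1/6
Total weight = 1/6 + 1/6 = 1/3
P(Y=1 | obs) = 1/6 / 1/3 = 1/2
P(Y=2 | obs) = 1/6 / 1/3 = 1/2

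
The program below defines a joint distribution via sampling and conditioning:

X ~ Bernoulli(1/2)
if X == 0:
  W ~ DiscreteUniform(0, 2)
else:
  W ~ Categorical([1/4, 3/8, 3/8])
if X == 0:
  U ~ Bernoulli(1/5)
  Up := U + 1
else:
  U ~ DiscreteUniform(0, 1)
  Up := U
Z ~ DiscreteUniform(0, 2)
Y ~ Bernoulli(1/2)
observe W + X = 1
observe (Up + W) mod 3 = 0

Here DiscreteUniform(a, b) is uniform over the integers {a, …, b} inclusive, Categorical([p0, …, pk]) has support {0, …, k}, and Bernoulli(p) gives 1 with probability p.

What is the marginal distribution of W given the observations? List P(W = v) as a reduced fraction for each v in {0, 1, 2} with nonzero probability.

P(W=0) = 15/23, P(W=1) = 8/23

Enumerate traces; 12 have nonzero weight after conditioning:
  (X=0, W=1, U=1, Z=0, Y=0) weight 1/180
  (X=0, W=1, U=1, Z=0, Y=1) weight 1/180
  (X=0, W=1, U=1, Z=1, Y=0) weight 1/180
  (X=0, W=1, U=1, Z=1, Y=1) weight 1/180
  (X=0, W=1, U=1, Z=2, Y=0) weight 1/180
  (X=0, W=1, U=1, Z=2, Y=1) weight 1/180
  (X=1, W=0, U=0, Z=0, Y=0) weight 1/96
  (X=1, W=0, U=0, Z=0, Y=1) weight 1/96
  … 4 more
Group by W:
  weight(W=0) = 1/16
  weight(W=1) = 1/30
Total weight = 1/16 + 1/30 = 23/240
P(W=0 | obs) = 1/16 / 23/240 = 15/23
P(W=1 | obs) = 1/30 / 23/240 = 8/23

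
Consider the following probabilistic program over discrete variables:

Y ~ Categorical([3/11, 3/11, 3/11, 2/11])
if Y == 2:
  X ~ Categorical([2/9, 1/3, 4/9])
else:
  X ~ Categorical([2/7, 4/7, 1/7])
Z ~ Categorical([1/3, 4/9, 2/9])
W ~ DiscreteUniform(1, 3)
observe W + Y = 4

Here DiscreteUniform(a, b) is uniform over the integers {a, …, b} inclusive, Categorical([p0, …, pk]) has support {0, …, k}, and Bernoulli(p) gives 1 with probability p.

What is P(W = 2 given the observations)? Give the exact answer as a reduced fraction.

P(W = 2 | obs) = 3/8

Enumerate traces; 27 have nonzero weight after conditioning:
  (Y=1, X=0, Z=0, W=3) weight 2/231
  (Y=1, X=0, Z=1, W=3) weight 8/693
  (Y=1, X=0, Z=2, W=3) weight 4/693
  (Y=1, X=1, Z=0, W=3) weight 4/231
  (Y=1, X=1, Z=1, W=3) weight 16/693
  (Y=1, X=1, Z=2, W=3) weight 8/693
  (Y=1, X=2, Z=0, W=3) weight 1/231
  (Y=1, X=2, Z=1, W=3) weight 4/693
  (Y=2, X=0, Z=0, W=2) weight 2/297
  (Y=3, X=0, Z=0, W=1) weight 4/693
  … 17 more
Group by W:
  weight(W=1) = 2/33
  weight(W=2) = 1/11
  weight(W=3) = 1/11
Total weight = 2/33 + 1/11 + 1/11 = 8/33
P(W=1 | obs) = 2/33 / 8/33 = 1/4
P(W=2 | obs) = 1/11 / 8/33 = 3/8
P(W=3 | obs) = 1/11 / 8/33 = 3/8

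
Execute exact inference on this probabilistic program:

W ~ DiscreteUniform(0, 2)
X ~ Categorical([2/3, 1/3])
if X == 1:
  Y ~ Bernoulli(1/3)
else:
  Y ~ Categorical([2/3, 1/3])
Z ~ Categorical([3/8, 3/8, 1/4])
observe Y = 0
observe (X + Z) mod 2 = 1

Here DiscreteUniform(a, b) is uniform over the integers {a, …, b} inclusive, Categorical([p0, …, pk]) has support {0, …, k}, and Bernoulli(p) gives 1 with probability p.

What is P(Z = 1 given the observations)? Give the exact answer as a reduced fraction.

Enumerate traces; 9 have nonzero weight after conditioning:
  (W=0, X=0, Y=0, Z=1) weight 1/18
  (W=0, X=1, Y=0, Z=0) weight 1/36
  (W=0, X=1, Y=0, Z=2) weight 1/54
  (W=1, X=0, Y=0, Z=1) weight 1/18
  (W=1, X=1, Y=0, Z=0) weight 1/36
  (W=1, X=1, Y=0, Z=2) weight 1/54
  (W=2, X=0, Y=0, Z=1) weight 1/18
  (W=2, X=1, Y=0, Z=0) weight 1/36
  … 1 more
Group by Z:
  weight(Z=0) = 1/12
  weight(Z=1) = 1/6
  weight(Z=2) = 1/18
Total weight = 1/12 + 1/6 + 1/18 = 11/36
P(Z=0 | obs) = 1/12 / 11/36 = 3/11
P(Z=1 | obs) = 1/6 / 11/36 = 6/11
P(Z=2 | obs) = 1/18 / 11/36 = 2/11

P(Z = 1 | obs) = 6/11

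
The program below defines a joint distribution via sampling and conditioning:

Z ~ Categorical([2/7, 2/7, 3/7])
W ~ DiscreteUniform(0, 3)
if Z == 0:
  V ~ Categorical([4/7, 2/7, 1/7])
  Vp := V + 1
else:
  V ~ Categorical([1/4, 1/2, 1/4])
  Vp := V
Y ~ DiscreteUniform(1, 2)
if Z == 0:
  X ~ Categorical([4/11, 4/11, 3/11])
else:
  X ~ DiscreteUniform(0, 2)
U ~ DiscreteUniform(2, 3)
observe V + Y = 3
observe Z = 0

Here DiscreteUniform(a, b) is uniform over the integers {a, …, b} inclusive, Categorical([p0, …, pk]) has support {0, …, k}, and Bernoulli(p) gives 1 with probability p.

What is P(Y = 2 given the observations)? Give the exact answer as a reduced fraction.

Enumerate traces; 48 have nonzero weight after conditioning:
  (Z=0, W=0, V=1, Y=2, X=0, U=2) weight 1/539
  (Z=0, W=0, V=1, Y=2, X=0, U=3) weight 1/539
  (Z=0, W=0, V=1, Y=2, X=1, U=2) weight 1/539
  (Z=0, W=0, V=1, Y=2, X=1, U=3) weight 1/539
  (Z=0, W=0, V=1, Y=2, X=2, U=2) weight 3/2156
  (Z=0, W=0, V=1, Y=2, X=2, U=3) weight 3/2156
  (Z=0, W=0, V=2, Y=1, X=0, U=2) weight 1/1078
  (Z=0, W=0, V=2, Y=1, X=0, U=3) weight 1/1078
  … 40 more
Group by Y:
  weight(Y=1) = 1/49
  weight(Y=2) = 2/49
Total weight = 1/49 + 2/49 = 3/49
P(Y=1 | obs) = 1/49 / 3/49 = 1/3
P(Y=2 | obs) = 2/49 / 3/49 = 2/3

P(Y = 2 | obs) = 2/3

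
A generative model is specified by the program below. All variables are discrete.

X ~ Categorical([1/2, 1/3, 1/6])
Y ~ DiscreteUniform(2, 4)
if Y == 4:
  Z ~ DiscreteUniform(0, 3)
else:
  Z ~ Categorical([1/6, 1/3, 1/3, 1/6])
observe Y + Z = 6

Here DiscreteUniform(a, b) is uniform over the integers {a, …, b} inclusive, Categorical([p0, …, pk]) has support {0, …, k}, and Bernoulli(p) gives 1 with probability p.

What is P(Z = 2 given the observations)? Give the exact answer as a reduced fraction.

P(Z = 2 | obs) = 3/5

Enumerate traces; 6 have nonzero weight after conditioning:
  (X=0, Y=3, Z=3) weight 1/36
  (X=0, Y=4, Z=2) weight 1/24
  (X=1, Y=3, Z=3) weight 1/54
  (X=1, Y=4, Z=2) weight 1/36
  (X=2, Y=3, Z=3) weight 1/108
  (X=2, Y=4, Z=2) weight 1/72
Group by Z:
  weight(Z=2) = 1/12
  weight(Z=3) = 1/18
Total weight = 1/12 + 1/18 = 5/36
P(Z=2 | obs) = 1/12 / 5/36 = 3/5
P(Z=3 | obs) = 1/18 / 5/36 = 2/5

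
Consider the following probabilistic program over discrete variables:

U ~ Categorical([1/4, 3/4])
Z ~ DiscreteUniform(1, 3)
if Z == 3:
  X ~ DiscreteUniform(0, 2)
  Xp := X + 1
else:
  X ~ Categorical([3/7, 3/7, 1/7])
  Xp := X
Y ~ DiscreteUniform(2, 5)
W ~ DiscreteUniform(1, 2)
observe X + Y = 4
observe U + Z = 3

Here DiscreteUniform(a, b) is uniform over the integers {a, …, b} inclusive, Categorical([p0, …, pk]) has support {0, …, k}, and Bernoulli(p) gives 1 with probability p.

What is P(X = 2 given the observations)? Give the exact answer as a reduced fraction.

P(X = 2 | obs) = 4/21

Enumerate traces; 12 have nonzero weight after conditioning:
  (U=0, Z=3, X=0, Y=4, W=1) weight 1/288
  (U=0, Z=3, X=0, Y=4, W=2) weight 1/288
  (U=0, Z=3, X=1, Y=3, W=1) weight 1/288
  (U=0, Z=3, X=1, Y=3, W=2) weight 1/288
  (U=0, Z=3, X=2, Y=2, W=1) weight 1/288
  (U=0, Z=3, X=2, Y=2, W=2) weight 1/288
  (U=1, Z=2, X=0, Y=4, W=1) weight 3/224
  (U=1, Z=2, X=0, Y=4, W=2) weight 3/224
  … 4 more
Group by X:
  weight(X=0) = 17/504
  weight(X=1) = 17/504
  weight(X=2) = 1/63
Total weight = 17/504 + 17/504 + 1/63 = 1/12
P(X=0 | obs) = 17/504 / 1/12 = 17/42
P(X=1 | obs) = 17/504 / 1/12 = 17/42
P(X=2 | obs) = 1/63 / 1/12 = 4/21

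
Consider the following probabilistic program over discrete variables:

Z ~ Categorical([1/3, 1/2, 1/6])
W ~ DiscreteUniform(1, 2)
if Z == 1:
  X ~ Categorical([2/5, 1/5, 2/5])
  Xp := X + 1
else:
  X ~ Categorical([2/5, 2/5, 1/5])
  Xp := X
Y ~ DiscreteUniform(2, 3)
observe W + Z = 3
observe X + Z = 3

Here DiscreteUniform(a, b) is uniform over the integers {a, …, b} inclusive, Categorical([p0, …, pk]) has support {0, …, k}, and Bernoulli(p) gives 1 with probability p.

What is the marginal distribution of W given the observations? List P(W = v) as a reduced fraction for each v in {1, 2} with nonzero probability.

P(W=1) = 1/4, P(W=2) = 3/4

Enumerate traces; 4 have nonzero weight after conditioning:
  (Z=1, W=2, X=2, Y=2) weight 1/20
  (Z=1, W=2, X=2, Y=3) weight 1/20
  (Z=2, W=1, X=1, Y=2) weight 1/60
  (Z=2, W=1, X=1, Y=3) weight 1/60
Group by W:
  weight(W=1) = 1/30
  weight(W=2) = 1/10
Total weight = 1/30 + 1/10 = 2/15
P(W=1 | obs) = 1/30 / 2/15 = 1/4
P(W=2 | obs) = 1/10 / 2/15 = 3/4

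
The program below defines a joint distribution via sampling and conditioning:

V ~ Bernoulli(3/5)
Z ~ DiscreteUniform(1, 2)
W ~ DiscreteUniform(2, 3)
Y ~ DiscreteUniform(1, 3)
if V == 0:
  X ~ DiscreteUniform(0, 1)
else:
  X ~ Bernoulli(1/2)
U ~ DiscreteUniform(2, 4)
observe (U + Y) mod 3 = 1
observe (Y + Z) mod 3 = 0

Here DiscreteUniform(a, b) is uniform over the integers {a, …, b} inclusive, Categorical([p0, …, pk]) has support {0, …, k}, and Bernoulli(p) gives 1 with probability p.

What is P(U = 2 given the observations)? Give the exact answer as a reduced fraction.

Enumerate traces; 16 have nonzero weight after conditioning:
  (V=0, Z=1, W=2, Y=2, X=0, U=2) weight 1/180
  (V=0, Z=1, W=2, Y=2, X=1, U=2) weight 1/180
  (V=0, Z=1, W=3, Y=2, X=0, U=2) weight 1/180
  (V=0, Z=1, W=3, Y=2, X=1, U=2) weight 1/180
  (V=0, Z=2, W=2, Y=1, X=0, U=3) weight 1/180
  (V=0, Z=2, W=2, Y=1, X=1, U=3) weight 1/180
  (V=0, Z=2, W=3, Y=1, X=0, U=3) weight 1/180
  (V=0, Z=2, W=3, Y=1, X=1, U=3) weight 1/180
  … 8 more
Group by U:
  weight(U=2) = 1/18
  weight(U=3) = 1/18
Total weight = 1/18 + 1/18 = 1/9
P(U=2 | obs) = 1/18 / 1/9 = 1/2
P(U=3 | obs) = 1/18 / 1/9 = 1/2

P(U = 2 | obs) = 1/2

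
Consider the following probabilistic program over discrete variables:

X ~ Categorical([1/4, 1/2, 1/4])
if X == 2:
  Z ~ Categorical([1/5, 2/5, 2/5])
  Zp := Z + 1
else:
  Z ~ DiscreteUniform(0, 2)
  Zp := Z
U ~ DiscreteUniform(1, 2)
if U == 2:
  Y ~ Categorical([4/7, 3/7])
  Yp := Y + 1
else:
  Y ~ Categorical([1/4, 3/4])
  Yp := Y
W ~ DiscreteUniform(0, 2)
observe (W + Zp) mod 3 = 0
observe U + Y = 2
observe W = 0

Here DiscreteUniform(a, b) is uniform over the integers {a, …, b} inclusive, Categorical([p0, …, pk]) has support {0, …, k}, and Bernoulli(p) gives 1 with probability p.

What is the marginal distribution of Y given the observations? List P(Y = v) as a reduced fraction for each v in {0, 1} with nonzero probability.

Enumerate traces; 6 have nonzero weight after conditioning:
  (X=0, Z=0, U=1, Y=1, W=0) weight 1/96
  (X=0, Z=0, U=2, Y=0, W=0) weight 1/126
  (X=1, Z=0, U=1, Y=1, W=0) weight 1/48
  (X=1, Z=0, U=2, Y=0, W=0) weight 1/63
  (X=2, Z=2, U=1, Y=1, W=0) weight 1/80
  (X=2, Z=2, U=2, Y=0, W=0) weight 1/105
Group by Y:
  weight(Y=0) = 1/30
  weight(Y=1) = 7/160
Total weight = 1/30 + 7/160 = 37/480
P(Y=0 | obs) = 1/30 / 37/480 = 16/37
P(Y=1 | obs) = 7/160 / 37/480 = 21/37

P(Y=0) = 16/37, P(Y=1) = 21/37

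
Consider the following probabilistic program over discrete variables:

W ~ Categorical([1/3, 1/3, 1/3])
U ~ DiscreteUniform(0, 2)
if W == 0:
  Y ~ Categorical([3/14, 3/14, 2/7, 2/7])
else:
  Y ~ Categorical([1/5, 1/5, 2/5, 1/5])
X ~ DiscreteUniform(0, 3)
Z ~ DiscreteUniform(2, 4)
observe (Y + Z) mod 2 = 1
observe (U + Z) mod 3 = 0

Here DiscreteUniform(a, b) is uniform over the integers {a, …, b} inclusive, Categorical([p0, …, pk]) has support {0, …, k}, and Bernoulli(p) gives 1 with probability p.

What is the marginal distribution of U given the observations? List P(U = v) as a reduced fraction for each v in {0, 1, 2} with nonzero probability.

P(U=0) = 17/43, P(U=1) = 13/43, P(U=2) = 13/43

Enumerate traces; 72 have nonzero weight after conditioning:
  (W=0, U=0, Y=0, X=0, Z=3) weight 1/504
  (W=0, U=0, Y=0, X=1, Z=3) weight 1/504
  (W=0, U=0, Y=0, X=2, Z=3) weight 1/504
  (W=0, U=0, Y=0, X=3, Z=3) weight 1/504
  (W=0, U=0, Y=2, X=0, Z=3) weight 1/378
  (W=0, U=0, Y=2, X=1, Z=3) weight 1/378
  (W=0, U=0, Y=2, X=2, Z=3) weight 1/378
  (W=0, U=0, Y=2, X=3, Z=3) weight 1/378
  (W=0, U=1, Y=1, X=0, Z=2) weight 1/504
  (W=0, U=2, Y=1, X=0, Z=4) weight 1/504
  … 62 more
Group by U:
  weight(U=0) = 17/270
  weight(U=1) = 13/270
  weight(U=2) = 13/270
Total weight = 17/270 + 13/270 + 13/270 = 43/270
P(U=0 | obs) = 17/270 / 43/270 = 17/43
P(U=1 | obs) = 13/270 / 43/270 = 13/43
P(U=2 | obs) = 13/270 / 43/270 = 13/43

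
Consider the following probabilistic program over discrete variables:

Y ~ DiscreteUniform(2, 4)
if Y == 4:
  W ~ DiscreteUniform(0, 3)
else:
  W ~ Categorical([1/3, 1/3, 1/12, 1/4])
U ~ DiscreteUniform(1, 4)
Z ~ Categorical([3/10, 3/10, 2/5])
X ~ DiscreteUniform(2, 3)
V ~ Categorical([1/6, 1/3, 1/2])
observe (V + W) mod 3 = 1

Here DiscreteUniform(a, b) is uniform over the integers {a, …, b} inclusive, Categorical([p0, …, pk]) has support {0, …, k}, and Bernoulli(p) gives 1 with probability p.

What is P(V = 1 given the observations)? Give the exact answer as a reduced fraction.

P(V = 1 | obs) = 20/33

Enumerate traces; 288 have nonzero weight after conditioning:
  (Y=2, W=0, U=1, Z=0, X=2, V=1) weight 1/720
  (Y=2, W=0, U=1, Z=0, X=3, V=1) weight 1/720
  (Y=2, W=0, U=1, Z=1, X=2, V=1) weight 1/720
  (Y=2, W=0, U=1, Z=1, X=3, V=1) weight 1/720
  (Y=2, W=0, U=1, Z=2, X=2, V=1) weight 1/540
  (Y=2, W=0, U=1, Z=2, X=3, V=1) weight 1/540
  (Y=2, W=0, U=2, Z=0, X=2, V=1) weight 1/720
  (Y=2, W=0, U=2, Z=0, X=3, V=1) weight 1/720
  (Y=2, W=1, U=1, Z=0, X=2, V=0) weight 1/1440
  (Y=2, W=2, U=1, Z=0, X=2, V=2) weight 1/1920
  … 278 more
Group by V:
  weight(V=0) = 11/216
  weight(V=1) = 5/27
  weight(V=2) = 5/72
Total weight = 11/216 + 5/27 + 5/72 = 11/36
P(V=0 | obs) = 11/216 / 11/36 = 1/6
P(V=1 | obs) = 5/27 / 11/36 = 20/33
P(V=2 | obs) = 5/72 / 11/36 = 5/22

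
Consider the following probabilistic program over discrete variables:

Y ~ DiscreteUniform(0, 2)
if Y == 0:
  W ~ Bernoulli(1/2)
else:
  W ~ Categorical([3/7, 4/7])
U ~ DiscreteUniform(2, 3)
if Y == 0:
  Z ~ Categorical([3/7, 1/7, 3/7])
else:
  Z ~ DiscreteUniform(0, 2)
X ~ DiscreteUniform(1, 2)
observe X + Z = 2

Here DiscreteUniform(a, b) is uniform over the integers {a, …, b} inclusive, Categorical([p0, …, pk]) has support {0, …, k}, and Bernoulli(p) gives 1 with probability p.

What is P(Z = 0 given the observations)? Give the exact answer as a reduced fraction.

P(Z = 0 | obs) = 23/40

Enumerate traces; 24 have nonzero weight after conditioning:
  (Y=0, W=0, U=2, Z=0, X=2) weight 1/56
  (Y=0, W=0, U=2, Z=1, X=1) weight 1/168
  (Y=0, W=0, U=3, Z=0, X=2) weight 1/56
  (Y=0, W=0, U=3, Z=1, X=1) weight 1/168
  (Y=0, W=1, U=2, Z=0, X=2) weight 1/56
  (Y=0, W=1, U=2, Z=1, X=1) weight 1/168
  (Y=0, W=1, U=3, Z=0, X=2) weight 1/56
  (Y=0, W=1, U=3, Z=1, X=1) weight 1/168
  … 16 more
Group by Z:
  weight(Z=0) = 23/126
  weight(Z=1) = 17/126
Total weight = 23/126 + 17/126 = 20/63
P(Z=0 | obs) = 23/126 / 20/63 = 23/40
P(Z=1 | obs) = 17/126 / 20/63 = 17/40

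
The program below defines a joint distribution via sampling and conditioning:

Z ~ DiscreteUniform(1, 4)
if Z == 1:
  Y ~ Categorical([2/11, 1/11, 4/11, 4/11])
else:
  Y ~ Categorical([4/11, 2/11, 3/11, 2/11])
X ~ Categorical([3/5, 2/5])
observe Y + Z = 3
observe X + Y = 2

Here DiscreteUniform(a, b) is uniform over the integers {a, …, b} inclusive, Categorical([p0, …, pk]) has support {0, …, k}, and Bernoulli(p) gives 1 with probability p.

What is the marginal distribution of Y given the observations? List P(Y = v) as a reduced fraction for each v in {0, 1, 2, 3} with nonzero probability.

P(Y=1) = 1/4, P(Y=2) = 3/4

Enumerate traces; 2 have nonzero weight after conditioning:
  (Z=1, Y=2, X=0) weight 3/55
  (Z=2, Y=1, X=1) weight 1/55
Group by Y:
  weight(Y=1) = 1/55
  weight(Y=2) = 3/55
Total weight = 1/55 + 3/55 = 4/55
P(Y=1 | obs) = 1/55 / 4/55 = 1/4
P(Y=2 | obs) = 3/55 / 4/55 = 3/4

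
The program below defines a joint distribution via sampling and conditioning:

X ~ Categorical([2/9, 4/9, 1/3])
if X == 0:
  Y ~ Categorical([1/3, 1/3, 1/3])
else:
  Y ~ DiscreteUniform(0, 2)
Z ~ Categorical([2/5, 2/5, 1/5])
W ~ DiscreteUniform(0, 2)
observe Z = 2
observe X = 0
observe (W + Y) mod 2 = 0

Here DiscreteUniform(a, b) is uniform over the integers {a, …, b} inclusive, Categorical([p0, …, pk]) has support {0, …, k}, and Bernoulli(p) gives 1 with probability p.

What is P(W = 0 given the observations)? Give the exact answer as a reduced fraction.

Enumerate traces; 5 have nonzero weight after conditioning:
  (X=0, Y=0, Z=2, W=0) weight 2/405
  (X=0, Y=0, Z=2, W=2) weight 2/405
  (X=0, Y=1, Z=2, W=1) weight 2/405
  (X=0, Y=2, Z=2, W=0) weight 2/405
  (X=0, Y=2, Z=2, W=2) weight 2/405
Group by W:
  weight(W=0) = 4/405
  weight(W=1) = 2/405
  weight(W=2) = 4/405
Total weight = 4/405 + 2/405 + 4/405 = 2/81
P(W=0 | obs) = 4/405 / 2/81 = 2/5
P(W=1 | obs) = 2/405 / 2/81 = 1/5
P(W=2 | obs) = 4/405 / 2/81 = 2/5

P(W = 0 | obs) = 2/5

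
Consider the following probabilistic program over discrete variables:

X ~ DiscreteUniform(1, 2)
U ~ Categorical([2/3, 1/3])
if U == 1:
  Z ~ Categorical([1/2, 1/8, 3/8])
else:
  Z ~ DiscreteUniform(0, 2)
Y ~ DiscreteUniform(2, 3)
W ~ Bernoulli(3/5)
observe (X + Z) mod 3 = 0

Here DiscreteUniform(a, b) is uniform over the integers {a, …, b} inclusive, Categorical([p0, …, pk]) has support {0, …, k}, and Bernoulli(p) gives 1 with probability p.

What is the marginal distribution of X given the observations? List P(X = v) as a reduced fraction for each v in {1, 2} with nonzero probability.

Enumerate traces; 16 have nonzero weight after conditioning:
  (X=1, U=0, Z=2, Y=2, W=0) weight 1/45
  (X=1, U=0, Z=2, Y=2, W=1) weight 1/30
  (X=1, U=0, Z=2, Y=3, W=0) weight 1/45
  (X=1, U=0, Z=2, Y=3, W=1) weight 1/30
  (X=1, U=1, Z=2, Y=2, W=0) weight 1/80
  (X=1, U=1, Z=2, Y=2, W=1) weight 3/160
  (X=1, U=1, Z=2, Y=3, W=0) weight 1/80
  (X=1, U=1, Z=2, Y=3, W=1) weight 3/160
  (X=2, U=0, Z=1, Y=2, W=0) weight 1/45
  … 7 more
Group by X:
  weight(X=1) = 25/144
  weight(X=2) = 19/144
Total weight = 25/144 + 19/144 = 11/36
P(X=1 | obs) = 25/144 / 11/36 = 25/44
P(X=2 | obs) = 19/144 / 11/36 = 19/44

P(X=1) = 25/44, P(X=2) = 19/44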